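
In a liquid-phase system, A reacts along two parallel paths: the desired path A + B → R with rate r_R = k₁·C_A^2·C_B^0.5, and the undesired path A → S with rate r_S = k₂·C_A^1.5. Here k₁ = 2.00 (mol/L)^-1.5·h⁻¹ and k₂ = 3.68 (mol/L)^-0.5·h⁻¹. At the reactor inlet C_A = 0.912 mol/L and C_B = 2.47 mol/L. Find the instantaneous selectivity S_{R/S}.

S_{R/S} = r_R/r_S = (k₁·C_A^2·C_B^0.5)/(k₂·C_A^1.5) = (k₁/k₂)·C_A^0.5·C_B^0.5.
= (2.00×0.9120^2×2.470^0.5) / (3.68×0.9120^1.5) = 2.614/3.205 = 0.816.

0.816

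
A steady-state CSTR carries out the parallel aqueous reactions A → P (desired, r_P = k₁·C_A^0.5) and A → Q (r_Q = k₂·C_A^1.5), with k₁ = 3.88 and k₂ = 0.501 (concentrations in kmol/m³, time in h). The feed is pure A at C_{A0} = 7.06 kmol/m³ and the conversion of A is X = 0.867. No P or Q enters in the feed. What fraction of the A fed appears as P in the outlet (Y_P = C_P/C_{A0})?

0.773

Exit C_A = C_{A0}(1−X) = 7.06×0.133 = 0.9390 kmol/m³.
In a CSTR the entire volume is at exit conditions, so r_P = 3.88×0.9390^0.5 = 3.760 and r_Q = 0.501×0.9390^1.5 = 0.4559.
Fraction of consumed A going to P: r_P/(r_P+r_Q) = 0.8919.
C_P = 0.8919·C_{A0}·X = 0.8919×7.06×0.867 = 5.46 kmol/m³; Y_P = C_P/C_{A0} = 0.773.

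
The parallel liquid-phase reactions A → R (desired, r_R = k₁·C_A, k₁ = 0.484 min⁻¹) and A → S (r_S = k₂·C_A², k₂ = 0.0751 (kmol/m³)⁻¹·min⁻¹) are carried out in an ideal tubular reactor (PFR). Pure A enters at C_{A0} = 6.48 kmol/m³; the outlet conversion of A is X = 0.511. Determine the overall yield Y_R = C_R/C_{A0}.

C_A = C_{A0}(1−X) = 3.169 kmol/m³.
Along a PFR/batch, dC_R/dC_A = −r_R/(r_R+r_S) = −k₁/(k₁+k₂·C_A).
Integrating from C_{A0} to C_A: C_R = (0.484/0.0751)·ln[(0.484+0.0751·6.48)/(0.484+0.0751·3.17)] = 6.445·ln(0.9706/0.7220) = 1.908 kmol/m³.
Y_R = C_R/C_{A0} = 1.908/6.48 = 0.294.

0.294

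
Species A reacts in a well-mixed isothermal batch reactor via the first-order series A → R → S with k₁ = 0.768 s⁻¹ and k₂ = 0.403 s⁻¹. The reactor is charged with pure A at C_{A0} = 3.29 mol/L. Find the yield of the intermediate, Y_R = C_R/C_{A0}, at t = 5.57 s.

The intermediate concentration in a first-order A→B→C sequence is C_R = k₁C_{A0}(e^(−k₁t) − e^(−k₂t))/(k₂−k₁).
e^(−k₁t) = e^(−0.768×5.57) = e^(−4.278) = 0.01387; e^(−k₂t) = e^(−2.245) = 0.1060.
C_R = 0.768×3.29/(0.403−0.768) × (0.01387−0.1060) = (-6.923)×(-0.09208) = 0.6375 mol/L.
Y_R = C_R/C_{A0} = 0.6375/3.29 = 0.194.

0.194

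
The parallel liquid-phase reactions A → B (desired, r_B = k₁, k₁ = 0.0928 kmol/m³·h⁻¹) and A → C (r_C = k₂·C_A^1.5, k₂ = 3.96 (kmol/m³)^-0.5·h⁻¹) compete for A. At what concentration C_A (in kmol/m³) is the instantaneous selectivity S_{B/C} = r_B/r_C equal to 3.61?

0.0348 kmol/m³

S_{B/C} = (k₁/k₂)·C_A^-1.5 ⇒ C_A = (S·k₂/k₁)^(1/(-1.5)).
= (3.61×3.96/0.0928)^(-0.6667) = (154.0)^(-0.6667) = 0.0348 kmol/m³.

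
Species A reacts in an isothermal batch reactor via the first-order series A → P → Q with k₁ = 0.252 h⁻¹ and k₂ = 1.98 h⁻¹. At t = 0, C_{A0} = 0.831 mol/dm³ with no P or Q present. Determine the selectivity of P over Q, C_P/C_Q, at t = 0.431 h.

2.01

Solving the coupled first-order balances gives C_P(t) = [k₁/(k₂−k₁)]·C_{A0}·(e^(−k₁t) − e^(−k₂t)).
e^(−k₁t) = e^(−0.252×0.431) = e^(−0.1086) = 0.8971; e^(−k₂t) = e^(−0.8534) = 0.4260.
C_P = 0.252×0.831/(1.98−0.252) × (0.8971−0.4260) = 0.1212×0.4711 = 0.05709 mol/dm³.
C_A = C_{A0}e^(−k₁t) = 0.7455 mol/dm³, so C_Q = C_{A0}−C_A−C_P = 0.02844 mol/dm³; C_P/C_Q = 2.01.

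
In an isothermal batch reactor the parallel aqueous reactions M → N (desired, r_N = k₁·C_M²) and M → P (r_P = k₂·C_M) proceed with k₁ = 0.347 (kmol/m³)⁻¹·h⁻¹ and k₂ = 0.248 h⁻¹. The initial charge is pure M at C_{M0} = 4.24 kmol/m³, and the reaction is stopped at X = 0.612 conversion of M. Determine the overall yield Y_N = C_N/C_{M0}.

0.487

C_M = C_{M0}(1−X) = 1.645 kmol/m³.
Along a PFR/batch, dC_P/dC_M = −r_P/(r_N+r_P) = −k₂/(k₂+k₁·C_M).
Integrating from C_{M0} to C_M: C_P = (0.248/0.347)·ln[(0.248+0.347·4.24)/(0.248+0.347·1.65)] = 0.7147·ln(1.719/0.8189) = 0.5301 kmol/m³.
Then C_N = (C_{M0}−C_M) − C_P = 2.595 − 0.5301 = 2.065 kmol/m³.
Y_N = C_N/C_{M0} = 2.065/4.24 = 0.487.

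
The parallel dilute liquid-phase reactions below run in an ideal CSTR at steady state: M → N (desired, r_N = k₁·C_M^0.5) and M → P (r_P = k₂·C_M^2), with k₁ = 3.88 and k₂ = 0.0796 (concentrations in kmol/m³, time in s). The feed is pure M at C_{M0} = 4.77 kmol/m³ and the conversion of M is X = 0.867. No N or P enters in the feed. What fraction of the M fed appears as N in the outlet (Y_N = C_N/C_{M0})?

0.858

Exit C_M = C_{M0}(1−X) = 4.77×0.133 = 0.6344 kmol/m³.
In a CSTR the entire volume is at exit conditions, so r_N = 3.88×0.6344^0.5 = 3.090 and r_P = 0.0796×0.6344^2 = 0.03204.
Fraction of consumed M going to N: r_N/(r_N+r_P) = 0.9897.
C_N = 0.9897·C_{M0}·X = 0.9897×4.77×0.867 = 4.09 kmol/m³; Y_N = C_N/C_{M0} = 0.858.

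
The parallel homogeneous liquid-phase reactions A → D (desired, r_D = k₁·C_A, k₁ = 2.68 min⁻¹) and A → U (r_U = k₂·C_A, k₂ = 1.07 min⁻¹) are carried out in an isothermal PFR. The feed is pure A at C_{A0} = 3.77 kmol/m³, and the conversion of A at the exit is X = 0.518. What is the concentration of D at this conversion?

1.40 kmol/m³

C_A = C_{A0}(1−X) = 1.817 kmol/m³.
Both paths are first order in A, so the instantaneous fraction to D is constant: dC_D/d(−C_A) = k₁/(k₁+k₂) = 0.7147.
C_D = 0.7147·(C_{A0}−C_A) = 0.7147×1.953 = 1.40 kmol/m³.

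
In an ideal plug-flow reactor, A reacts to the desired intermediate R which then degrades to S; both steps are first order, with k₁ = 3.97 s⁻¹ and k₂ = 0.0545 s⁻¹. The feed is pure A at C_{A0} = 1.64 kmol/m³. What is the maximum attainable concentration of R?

Evaluating C_R at τ_opt = ln(k₂/k₁)/(k₂−k₁) gives C_{R,max}/C_{A0} = (k₁/k₂)^[k₂/(k₂−k₁)].
= (3.97/0.0545)^(0.0545/(0.0545−3.97)) = (72.84)^(-0.01392) = 0.9421.
C_{R,max} = 0.9421×1.64 = 1.54 kmol/m³.

1.54 kmol/m³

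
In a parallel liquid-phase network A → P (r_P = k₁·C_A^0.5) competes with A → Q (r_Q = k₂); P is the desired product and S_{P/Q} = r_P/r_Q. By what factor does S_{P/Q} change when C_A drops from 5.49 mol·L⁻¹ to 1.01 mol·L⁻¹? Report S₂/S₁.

0.429

S_{P/Q} = (k₁/k₂)·C_A^0.5, so S₂/S₁ = (C_{A,2}/C_{A,1})^0.5.
= (1.01/5.49)^0.5 = (0.1840)^0.5 = 0.429.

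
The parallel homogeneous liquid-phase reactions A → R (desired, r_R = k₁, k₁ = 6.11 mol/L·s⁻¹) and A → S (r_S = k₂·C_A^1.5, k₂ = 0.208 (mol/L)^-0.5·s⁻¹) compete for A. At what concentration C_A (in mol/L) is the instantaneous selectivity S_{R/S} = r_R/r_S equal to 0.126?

37.9 mol/L

S_{R/S} = (k₁/k₂)·C_A^-1.5 ⇒ C_A = (S·k₂/k₁)^(1/(-1.5)).
= (0.126×0.208/6.11)^(-0.6667) = (0.004289)^(-0.6667) = 37.9 mol/L.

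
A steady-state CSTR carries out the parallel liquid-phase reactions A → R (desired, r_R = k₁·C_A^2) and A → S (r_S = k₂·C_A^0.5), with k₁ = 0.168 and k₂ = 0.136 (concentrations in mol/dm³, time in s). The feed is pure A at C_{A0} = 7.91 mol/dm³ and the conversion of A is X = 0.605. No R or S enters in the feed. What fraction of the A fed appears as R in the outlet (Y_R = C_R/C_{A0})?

Exit C_A = C_{A0}(1−X) = 7.91×0.395 = 3.124 mol/dm³.
Rates in a CSTR are evaluated at the outlet concentration: r_R = 0.168×3.124^2 = 1.640, r_S = 0.136×3.124^0.5 = 0.2404.
Fraction of consumed A going to R: r_R/(r_R+r_S) = 0.8722.
C_R = 0.8722·C_{A0}·X = 0.8722×7.91×0.605 = 4.17 mol/dm³; Y_R = C_R/C_{A0} = 0.528.

0.528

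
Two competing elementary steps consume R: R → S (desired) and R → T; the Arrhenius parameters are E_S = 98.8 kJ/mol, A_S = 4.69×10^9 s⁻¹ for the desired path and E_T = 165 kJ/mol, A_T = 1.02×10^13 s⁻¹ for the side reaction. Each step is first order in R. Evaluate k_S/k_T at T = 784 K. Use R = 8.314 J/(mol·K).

11.8

k_S/k_T = (A_S/A_T)·exp[−(E_S−E_T)/(RT)] = (A_S/A_T)·exp[(E_T−E_S)/(RT)].
(E_T−E_S)/(RT) = (165−98.8)×10³/(8.314×784) = 66200/6518 = 10.16.
k_S/k_T = (4.69×10^9/1.02×10^13)·exp(10.16) = 4.598×10^-4 × 25751 = 11.8.
Since E_S < E_T, lowering the temperature improves selectivity toward S.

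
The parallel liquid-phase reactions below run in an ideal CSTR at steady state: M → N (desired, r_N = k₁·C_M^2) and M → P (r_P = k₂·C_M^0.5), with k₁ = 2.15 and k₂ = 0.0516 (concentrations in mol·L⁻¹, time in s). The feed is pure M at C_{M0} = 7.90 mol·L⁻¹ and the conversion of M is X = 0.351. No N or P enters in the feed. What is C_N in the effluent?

2.77 mol·L⁻¹

Exit C_M = C_{M0}(1−X) = 7.90×0.649 = 5.127 mol·L⁻¹.
Rates in a CSTR are evaluated at the outlet concentration: r_N = 2.15×5.127^2 = 56.52, r_P = 0.0516×5.127^0.5 = 0.1168.
Fraction of consumed M going to N: r_N/(r_N+r_P) = 0.9979.
C_N = 0.9979·C_{M0}·X = 0.9979×7.90×0.351 = 2.77 mol·L⁻¹.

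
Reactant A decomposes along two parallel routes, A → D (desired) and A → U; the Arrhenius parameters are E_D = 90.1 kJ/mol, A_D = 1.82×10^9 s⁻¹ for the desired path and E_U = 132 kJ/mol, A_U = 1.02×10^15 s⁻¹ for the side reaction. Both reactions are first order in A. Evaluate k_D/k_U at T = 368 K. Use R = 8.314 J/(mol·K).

1.58

Since both paths have the same order in A, the concentration cancels and S_{D/U} = k_D/k_U = (A_D/A_U)·exp[(E_U−E_D)/(RT)].
(E_U−E_D)/(RT) = (132−90.1)×10³/(8.314×368) = 41900/3060 = 13.69.
k_D/k_U = (1.82×10^9/1.02×10^15)·exp(13.69) = 1.784×10^-6 × 8.863×10^5 = 1.58.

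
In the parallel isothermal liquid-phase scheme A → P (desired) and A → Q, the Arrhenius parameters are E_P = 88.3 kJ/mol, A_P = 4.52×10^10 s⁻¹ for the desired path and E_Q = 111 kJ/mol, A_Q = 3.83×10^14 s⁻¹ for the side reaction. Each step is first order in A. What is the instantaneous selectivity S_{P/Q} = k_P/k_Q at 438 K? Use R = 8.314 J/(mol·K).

With equal orders, S_{P/Q} = k_P/k_Q = (A_P/A_Q)·exp[(E_Q−E_P)/(RT)].
(E_Q−E_P)/(RT) = (111−88.3)×10³/(8.314×438) = 22700/3642 = 6.234.
k_P/k_Q = (4.52×10^10/3.83×10^14)·exp(6.234) = 1.180×10^-4 × 509.6 = 0.0601.

0.0601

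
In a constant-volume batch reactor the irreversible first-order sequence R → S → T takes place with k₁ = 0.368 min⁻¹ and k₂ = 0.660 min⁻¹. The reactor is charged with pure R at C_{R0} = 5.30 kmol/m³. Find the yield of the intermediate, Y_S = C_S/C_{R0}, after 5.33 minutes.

The intermediate concentration in a first-order A→B→C sequence is C_S = k₁C_{R0}(e^(−k₁t) − e^(−k₂t))/(k₂−k₁).
e^(−k₁t) = e^(−0.368×5.33) = e^(−1.961) = 0.1407; e^(−k₂t) = e^(−3.518) = 0.02966.
C_S = 0.368×5.30/(0.660−0.368) × (0.1407−0.02966) = 6.679×0.1110 = 0.7414 kmol/m³.
Y_S = C_S/C_{R0} = 0.7414/5.30 = 0.140.

0.140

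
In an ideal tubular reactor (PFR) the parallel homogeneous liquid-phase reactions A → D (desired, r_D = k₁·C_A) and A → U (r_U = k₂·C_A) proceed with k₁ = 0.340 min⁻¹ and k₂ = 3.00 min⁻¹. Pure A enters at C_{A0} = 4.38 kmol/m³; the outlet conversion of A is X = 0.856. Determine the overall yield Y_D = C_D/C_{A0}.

C_A = C_{A0}(1−X) = 0.6307 kmol/m³.
Both paths are first order in A, so the instantaneous fraction to D is constant: dC_D/d(−C_A) = k₁/(k₁+k₂) = 0.1018.
C_D = 0.1018·(C_{A0}−C_A) = 0.1018×3.749 = 0.382 kmol/m³.
Y_D = C_D/C_{A0} = 0.3817/4.38 = 0.0871.

0.0871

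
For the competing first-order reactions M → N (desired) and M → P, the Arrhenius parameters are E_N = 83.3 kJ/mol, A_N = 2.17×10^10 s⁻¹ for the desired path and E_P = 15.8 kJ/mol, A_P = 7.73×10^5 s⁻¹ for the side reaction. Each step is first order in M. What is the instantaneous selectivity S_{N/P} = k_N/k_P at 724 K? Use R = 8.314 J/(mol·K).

With equal orders, S_{N/P} = k_N/k_P = (A_N/A_P)·exp[(E_P−E_N)/(RT)].
(E_P−E_N)/(RT) = (15.8−83.3)×10³/(8.314×724) = -67500/6019 = -11.21.
k_N/k_P = (2.17×10^10/7.73×10^5)·exp(-11.21) = 28072 × 1.349×10^-5 = 0.379.

0.379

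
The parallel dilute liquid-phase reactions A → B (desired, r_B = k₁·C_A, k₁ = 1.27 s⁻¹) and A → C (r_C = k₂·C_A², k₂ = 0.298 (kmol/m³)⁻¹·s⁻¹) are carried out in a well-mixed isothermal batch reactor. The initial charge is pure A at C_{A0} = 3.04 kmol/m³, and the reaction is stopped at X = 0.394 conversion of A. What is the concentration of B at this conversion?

0.764 kmol/m³

C_A = C_{A0}(1−X) = 1.842 kmol/m³.
Along a PFR/batch, dC_B/dC_A = −r_B/(r_B+r_C) = −k₁/(k₁+k₂·C_A).
Integrating from C_{A0} to C_A: C_B = (1.27/0.298)·ln[(1.27+0.298·3.04)/(1.27+0.298·1.84)] = 4.262·ln(2.176/1.819) = 0.7636 kmol/m³.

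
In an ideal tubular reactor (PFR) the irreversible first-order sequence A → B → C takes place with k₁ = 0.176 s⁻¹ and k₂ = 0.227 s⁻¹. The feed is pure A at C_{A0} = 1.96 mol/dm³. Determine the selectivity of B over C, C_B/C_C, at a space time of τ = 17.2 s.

0.114

For first-order series with pure A initially, C_B(τ) = k₁C_{A0}/(k₂−k₁)·(e^(−k₁τ) − e^(−k₂τ)).
e^(−k₁τ) = e^(−0.176×17.2) = e^(−3.027) = 0.04845; e^(−k₂τ) = e^(−3.904) = 0.02015.
C_B = 0.176×1.96/(0.227−0.176) × (0.04845−0.02015) = 6.764×0.02830 = 0.1914 mol/dm³.
C_A = C_{A0}e^(−k₁τ) = 0.09496 mol/dm³, so C_C = C_{A0}−C_A−C_B = 1.674 mol/dm³; C_B/C_C = 0.114.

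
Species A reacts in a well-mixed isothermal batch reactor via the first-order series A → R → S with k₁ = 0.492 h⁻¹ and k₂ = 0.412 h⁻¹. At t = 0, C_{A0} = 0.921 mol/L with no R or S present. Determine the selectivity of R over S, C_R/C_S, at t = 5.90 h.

0.274

The intermediate concentration in a first-order A→B→C sequence is C_R = k₁C_{A0}(e^(−k₁t) − e^(−k₂t))/(k₂−k₁).
e^(−k₁t) = e^(−0.492×5.90) = e^(−2.903) = 0.05487; e^(−k₂t) = e^(−2.431) = 0.08797.
C_R = 0.492×0.921/(0.412−0.492) × (0.05487−0.08797) = (-5.664)×(-0.03310) = 0.1875 mol/L.
C_A = C_{A0}e^(−k₁t) = 0.05053 mol/L, so C_S = C_{A0}−C_A−C_R = 0.6830 mol/L; C_R/C_S = 0.274.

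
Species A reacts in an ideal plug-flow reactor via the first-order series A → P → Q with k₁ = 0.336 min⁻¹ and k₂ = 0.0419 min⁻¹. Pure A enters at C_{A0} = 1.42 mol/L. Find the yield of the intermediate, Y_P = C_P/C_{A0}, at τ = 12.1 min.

0.669

Solving the coupled first-order balances gives C_P(τ) = [k₁/(k₂−k₁)]·C_{A0}·(e^(−k₁τ) − e^(−k₂τ)).
e^(−k₁τ) = e^(−0.336×12.1) = e^(−4.066) = 0.01715; e^(−k₂τ) = e^(−0.5070) = 0.6023.
C_P = 0.336×1.42/(0.0419−0.336) × (0.01715−0.6023) = (-1.622)×(-0.5852) = 0.9493 mol/L.
Y_P = C_P/C_{A0} = 0.9493/1.42 = 0.669.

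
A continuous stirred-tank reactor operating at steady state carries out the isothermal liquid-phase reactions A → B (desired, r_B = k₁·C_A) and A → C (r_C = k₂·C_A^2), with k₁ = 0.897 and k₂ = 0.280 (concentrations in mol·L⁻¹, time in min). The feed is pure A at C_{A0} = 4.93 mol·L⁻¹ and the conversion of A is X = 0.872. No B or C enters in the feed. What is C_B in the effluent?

3.59 mol·L⁻¹

Exit C_A = C_{A0}(1−X) = 4.93×0.128 = 0.6310 mol·L⁻¹.
Rates in a CSTR are evaluated at the outlet concentration: r_B = 0.897×0.6310 = 0.5660, r_C = 0.280×0.6310^2 = 0.1115.
Fraction of consumed A going to B: r_B/(r_B+r_C) = 0.8354.
C_B = 0.8354·C_{A0}·X = 0.8354×4.93×0.872 = 3.59 mol·L⁻¹.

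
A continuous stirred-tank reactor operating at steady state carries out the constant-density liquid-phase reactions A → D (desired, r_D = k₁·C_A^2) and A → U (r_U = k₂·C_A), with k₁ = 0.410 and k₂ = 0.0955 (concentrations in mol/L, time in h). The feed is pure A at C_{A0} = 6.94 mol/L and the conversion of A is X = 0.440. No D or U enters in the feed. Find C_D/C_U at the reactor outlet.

16.7

Exit C_A = C_{A0}(1−X) = 6.94×0.560 = 3.886 mol/L.
A CSTR operates uniformly at the exit composition, giving r_D = 6.193 and r_U = 0.3712 (each k·C_A^n at C_A = 3.886).
Overall selectivity = C_D/C_U = r_Dτ/(r_Uτ) = r_D/r_U = 16.7.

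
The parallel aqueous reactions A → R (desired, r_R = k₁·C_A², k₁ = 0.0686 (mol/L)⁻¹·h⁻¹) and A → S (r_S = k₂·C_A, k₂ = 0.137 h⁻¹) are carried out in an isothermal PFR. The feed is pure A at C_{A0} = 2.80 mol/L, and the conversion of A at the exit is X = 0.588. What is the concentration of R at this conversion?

C_A = C_{A0}(1−X) = 1.154 mol/L.
Along a PFR/batch, dC_S/dC_A = −r_S/(r_R+r_S) = −k₂/(k₂+k₁·C_A).
Integrating from C_{A0} to C_A: C_S = (0.137/0.0686)·ln[(0.137+0.0686·2.80)/(0.137+0.0686·1.15)] = 1.997·ln(0.3291/0.2161) = 0.8396 mol/L.
Then C_R = (C_{A0}−C_A) − C_S = 1.646 − 0.8396 = 0.8068 mol/L.

0.807 mol/L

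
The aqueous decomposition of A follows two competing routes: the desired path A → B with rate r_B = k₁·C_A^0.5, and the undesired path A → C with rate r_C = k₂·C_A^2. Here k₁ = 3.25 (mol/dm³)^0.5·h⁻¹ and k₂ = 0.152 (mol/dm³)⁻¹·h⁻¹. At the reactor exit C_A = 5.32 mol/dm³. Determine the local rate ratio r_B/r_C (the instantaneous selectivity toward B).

S_{B/C} = r_B/r_C = (k₁·C_A^0.5)/(k₂·C_A^2) = (k₁/k₂)·C_A^-1.5.
= (3.25×5.320^0.5) / (0.152×5.320^2) = 7.496/4.302 = 1.74.
The undesired path is higher order in A, so low C_A (CSTR or dilute feed) favours B.

1.74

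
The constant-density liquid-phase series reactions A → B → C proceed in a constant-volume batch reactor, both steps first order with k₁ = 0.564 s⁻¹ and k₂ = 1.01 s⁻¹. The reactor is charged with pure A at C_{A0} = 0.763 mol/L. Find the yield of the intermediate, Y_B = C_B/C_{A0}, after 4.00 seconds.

For first-order series with pure A initially, C_B(t) = k₁C_{A0}/(k₂−k₁)·(e^(−k₁t) − e^(−k₂t)).
e^(−k₁t) = e^(−0.564×4.00) = e^(−2.256) = 0.1048; e^(−k₂t) = e^(−4.040) = 0.01760.
C_B = 0.564×0.763/(1.01−0.564) × (0.1048−0.01760) = 0.9649×0.08717 = 0.08411 mol/L.
Y_B = C_B/C_{A0} = 0.08411/0.763 = 0.110.

0.110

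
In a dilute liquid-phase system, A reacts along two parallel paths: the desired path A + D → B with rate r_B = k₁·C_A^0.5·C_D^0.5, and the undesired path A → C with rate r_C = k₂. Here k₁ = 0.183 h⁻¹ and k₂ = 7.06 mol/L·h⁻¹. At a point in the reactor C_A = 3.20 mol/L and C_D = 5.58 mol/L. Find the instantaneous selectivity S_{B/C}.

S_{B/C} = r_B/r_C = (k₁·C_A^0.5·C_D^0.5)/(k₂) = (k₁/k₂)·C_A^0.5·C_D^0.5.
= (0.183×3.200^0.5×5.580^0.5) / (7.06) = 0.7733/7.060 = 0.110.

0.110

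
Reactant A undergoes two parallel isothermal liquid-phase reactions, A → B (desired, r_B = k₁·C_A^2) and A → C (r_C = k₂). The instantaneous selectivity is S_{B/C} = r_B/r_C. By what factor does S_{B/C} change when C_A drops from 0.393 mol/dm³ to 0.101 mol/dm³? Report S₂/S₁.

0.0660

S_{B/C} = (k₁/k₂)·C_A^2, so S₂/S₁ = (C_{A,2}/C_{A,1})^2.
= (0.101/0.393)^2 = (0.2570)^2 = 0.0660.
Selectivity toward B falls as C_A falls — high-concentration operation is favoured.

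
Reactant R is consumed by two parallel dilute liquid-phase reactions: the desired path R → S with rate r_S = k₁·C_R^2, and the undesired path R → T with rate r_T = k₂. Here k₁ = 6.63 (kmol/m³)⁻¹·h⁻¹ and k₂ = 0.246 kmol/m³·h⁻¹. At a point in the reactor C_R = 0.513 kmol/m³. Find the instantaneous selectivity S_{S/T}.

S_{S/T} = r_S/r_T = (k₁·C_R^2)/(k₂) = (k₁/k₂)·C_R^2.
= (6.63×0.5130^2) / (0.246) = 1.745/0.2460 = 7.09.
Since the desired path is higher order in R, keeping C_R high (PFR or concentrated feed) favours S.

7.09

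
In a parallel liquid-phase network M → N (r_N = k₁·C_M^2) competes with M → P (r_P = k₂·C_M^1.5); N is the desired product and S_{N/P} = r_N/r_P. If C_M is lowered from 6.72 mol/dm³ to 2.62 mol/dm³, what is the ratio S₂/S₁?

S_{N/P} = (k₁/k₂)·C_M^0.5, so S₂/S₁ = (C_{M,2}/C_{M,1})^0.5.
= (2.62/6.72)^0.5 = (0.3899)^0.5 = 0.624.

0.624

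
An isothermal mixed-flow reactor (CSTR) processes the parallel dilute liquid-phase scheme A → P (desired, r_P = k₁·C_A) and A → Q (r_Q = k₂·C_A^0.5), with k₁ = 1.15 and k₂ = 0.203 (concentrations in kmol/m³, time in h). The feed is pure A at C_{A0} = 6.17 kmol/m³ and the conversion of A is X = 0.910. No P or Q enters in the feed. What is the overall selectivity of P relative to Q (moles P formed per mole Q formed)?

Exit C_A = C_{A0}(1−X) = 6.17×0.0900 = 0.5553 kmol/m³.
In a CSTR the entire volume is at exit conditions, so r_P = 1.15×0.5553 = 0.6386 and r_Q = 0.203×0.5553^0.5 = 0.1513.
Overall selectivity = C_P/C_Q = r_Pτ/(r_Qτ) = r_P/r_Q = 4.22.

4.22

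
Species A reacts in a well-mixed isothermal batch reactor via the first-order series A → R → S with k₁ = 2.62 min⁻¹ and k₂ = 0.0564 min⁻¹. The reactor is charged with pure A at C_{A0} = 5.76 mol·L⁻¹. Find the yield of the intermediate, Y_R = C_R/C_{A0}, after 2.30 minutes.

For first-order series with pure A initially, C_R(t) = k₁C_{A0}/(k₂−k₁)·(e^(−k₁t) − e^(−k₂t)).
e^(−k₁t) = e^(−2.62×2.30) = e^(−6.026) = 0.002415; e^(−k₂t) = e^(−0.1297) = 0.8783.
C_R = 2.62×5.76/(0.0564−2.62) × (0.002415−0.8783) = (-5.887)×(-0.8759) = 5.156 mol·L⁻¹.
Y_R = C_R/C_{A0} = 5.156/5.76 = 0.895.

0.895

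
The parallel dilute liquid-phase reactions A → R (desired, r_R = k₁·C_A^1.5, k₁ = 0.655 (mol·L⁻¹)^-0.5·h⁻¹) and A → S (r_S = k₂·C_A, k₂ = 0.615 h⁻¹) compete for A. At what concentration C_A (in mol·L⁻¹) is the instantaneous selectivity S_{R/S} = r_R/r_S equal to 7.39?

S_{R/S} = (k₁/k₂)·C_A^0.5 ⇒ C_A = (S·k₂/k₁)^(2).
= (7.39×0.615/0.655)^(2) = (6.939)^(2) = 48.1 mol·L⁻¹.

48.1 mol·L⁻¹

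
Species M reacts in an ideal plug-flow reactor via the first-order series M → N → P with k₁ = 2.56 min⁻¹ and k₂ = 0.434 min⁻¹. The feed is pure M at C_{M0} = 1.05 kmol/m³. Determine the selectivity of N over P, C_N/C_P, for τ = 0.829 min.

3.78

The intermediate concentration in a first-order A→B→C sequence is C_N = k₁C_{M0}(e^(−k₁τ) − e^(−k₂τ))/(k₂−k₁).
e^(−k₁τ) = e^(−2.56×0.829) = e^(−2.122) = 0.1198; e^(−k₂τ) = e^(−0.3598) = 0.6978.
C_N = 2.56×1.05/(0.434−2.56) × (0.1198−0.6978) = (-1.264)×(-0.5781) = 0.7309 kmol/m³.
C_M = C_{M0}e^(−k₁τ) = 0.1258 kmol/m³, so C_P = C_{M0}−C_M−C_N = 0.1934 kmol/m³; C_N/C_P = 3.78.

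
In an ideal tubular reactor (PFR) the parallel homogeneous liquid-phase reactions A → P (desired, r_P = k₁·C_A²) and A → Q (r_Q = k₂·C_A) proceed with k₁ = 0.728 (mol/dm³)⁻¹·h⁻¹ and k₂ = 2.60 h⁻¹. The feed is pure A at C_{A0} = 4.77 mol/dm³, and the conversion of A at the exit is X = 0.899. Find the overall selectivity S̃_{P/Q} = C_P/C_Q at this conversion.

0.664

C_A = C_{A0}(1−X) = 0.4818 mol/dm³.
Along a PFR/batch, dC_Q/dC_A = −r_Q/(r_P+r_Q) = −k₂/(k₂+k₁·C_A).
Integrating from C_{A0} to C_A: C_Q = (2.60/0.728)·ln[(2.60+0.728·4.77)/(2.60+0.728·0.482)] = 3.571·ln(6.073/2.951) = 2.578 mol/dm³.
Then C_P = (C_{A0}−C_A) − C_Q = 4.288 − 2.578 = 1.711 mol/dm³.
S̃_{P/Q} = C_P/C_Q = 1.711/2.578 = 0.664.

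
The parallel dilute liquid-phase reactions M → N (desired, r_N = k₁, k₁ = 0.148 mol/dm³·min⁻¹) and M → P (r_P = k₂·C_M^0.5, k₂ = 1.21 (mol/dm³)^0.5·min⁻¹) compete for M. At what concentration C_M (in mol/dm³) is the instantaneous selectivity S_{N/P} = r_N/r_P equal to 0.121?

S_{N/P} = (k₁/k₂)·C_M^-0.5 ⇒ C_M = (S·k₂/k₁)^(-2).
= (0.121×1.21/0.148)^(-2) = (0.9893)^(-2) = 1.02 mol/dm³.

1.02 mol/dm³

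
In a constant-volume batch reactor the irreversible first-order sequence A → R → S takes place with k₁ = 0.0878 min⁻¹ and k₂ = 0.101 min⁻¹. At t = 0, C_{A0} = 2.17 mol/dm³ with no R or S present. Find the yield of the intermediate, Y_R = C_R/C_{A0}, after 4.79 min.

For first-order series with pure A initially, C_R(t) = k₁C_{A0}/(k₂−k₁)·(e^(−k₁t) − e^(−k₂t)).
e^(−k₁t) = e^(−0.0878×4.79) = e^(−0.4206) = 0.6567; e^(−k₂t) = e^(−0.4838) = 0.6164.
C_R = 0.0878×2.17/(0.101−0.0878) × (0.6567−0.6164) = 14.43×0.04024 = 0.5807 mol/dm³.
Y_R = C_R/C_{A0} = 0.5807/2.17 = 0.268.

0.268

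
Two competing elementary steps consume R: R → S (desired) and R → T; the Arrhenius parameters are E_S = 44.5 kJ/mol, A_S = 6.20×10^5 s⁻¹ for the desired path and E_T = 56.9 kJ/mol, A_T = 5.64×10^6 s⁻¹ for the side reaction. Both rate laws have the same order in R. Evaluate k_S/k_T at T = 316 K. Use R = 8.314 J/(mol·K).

12.3

With equal orders, S_{S/T} = k_S/k_T = (A_S/A_T)·exp[(E_T−E_S)/(RT)].
(E_T−E_S)/(RT) = (56.9−44.5)×10³/(8.314×316) = 12400/2627 = 4.720.
k_S/k_T = (6.20×10^5/5.64×10^6)·exp(4.720) = 0.1099 × 112.1 = 12.3.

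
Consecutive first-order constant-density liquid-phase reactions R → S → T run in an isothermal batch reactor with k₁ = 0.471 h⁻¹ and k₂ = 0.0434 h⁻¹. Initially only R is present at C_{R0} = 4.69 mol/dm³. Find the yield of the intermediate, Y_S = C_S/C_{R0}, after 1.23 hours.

Solving the coupled first-order balances gives C_S(t) = [k₁/(k₂−k₁)]·C_{R0}·(e^(−k₁t) − e^(−k₂t)).
e^(−k₁t) = e^(−0.471×1.23) = e^(−0.5793) = 0.5603; e^(−k₂t) = e^(−0.05338) = 0.9480.
C_S = 0.471×4.69/(0.0434−0.471) × (0.5603−0.9480) = (-5.166)×(-0.3877) = 2.003 mol/dm³.
Y_S = C_S/C_{R0} = 2.003/4.69 = 0.427.

0.427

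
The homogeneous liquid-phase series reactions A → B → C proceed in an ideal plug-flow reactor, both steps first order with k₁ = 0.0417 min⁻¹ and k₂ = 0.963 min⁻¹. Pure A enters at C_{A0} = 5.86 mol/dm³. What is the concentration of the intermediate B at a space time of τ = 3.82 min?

For first-order series with pure A initially, C_B(τ) = k₁C_{A0}/(k₂−k₁)·(e^(−k₁τ) − e^(−k₂τ)).
e^(−k₁τ) = e^(−0.0417×3.82) = e^(−0.1593) = 0.8527; e^(−k₂τ) = e^(−3.679) = 0.02526.
C_B = 0.0417×5.86/(0.963−0.0417) × (0.8527−0.02526) = 0.2652×0.8275 = 0.2195 mol/dm³.

0.219 mol/dm³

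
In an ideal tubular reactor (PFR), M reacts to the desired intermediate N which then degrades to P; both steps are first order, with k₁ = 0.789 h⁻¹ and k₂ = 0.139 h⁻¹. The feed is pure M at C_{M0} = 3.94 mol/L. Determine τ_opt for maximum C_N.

2.67 h

Setting dC_N/dτ = 0 gives τ_opt = ln(k₂/k₁)/(k₂−k₁).
= ln(0.139/0.789)/(0.139−0.789) = ln(0.1762)/-0.6500 = -1.736/-0.6500 = 2.67 h.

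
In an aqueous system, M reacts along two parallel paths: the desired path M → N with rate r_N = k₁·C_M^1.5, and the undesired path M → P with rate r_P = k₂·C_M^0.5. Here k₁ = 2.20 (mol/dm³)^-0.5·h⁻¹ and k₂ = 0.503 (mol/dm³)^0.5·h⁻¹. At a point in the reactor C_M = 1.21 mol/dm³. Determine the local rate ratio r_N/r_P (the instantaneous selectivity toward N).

S_{N/P} = r_N/r_P = (k₁·C_M^1.5)/(k₂·C_M^0.5) = (k₁/k₂)·C_M.
= (2.20×1.210^1.5) / (0.503×1.210^0.5) = 2.928/0.5533 = 5.29.

5.29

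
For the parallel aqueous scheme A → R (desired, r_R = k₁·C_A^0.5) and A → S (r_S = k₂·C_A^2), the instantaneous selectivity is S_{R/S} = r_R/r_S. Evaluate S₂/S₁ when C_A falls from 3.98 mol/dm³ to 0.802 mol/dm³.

11.1

S_{R/S} = (k₁/k₂)·C_A^-1.5, so S₂/S₁ = (C_{A,2}/C_{A,1})^-1.5.
= (0.802/3.98)^(-1.5) = (0.2015)^(-1.5) = 11.1.
Selectivity toward R rises as C_A falls — low-concentration operation is favoured.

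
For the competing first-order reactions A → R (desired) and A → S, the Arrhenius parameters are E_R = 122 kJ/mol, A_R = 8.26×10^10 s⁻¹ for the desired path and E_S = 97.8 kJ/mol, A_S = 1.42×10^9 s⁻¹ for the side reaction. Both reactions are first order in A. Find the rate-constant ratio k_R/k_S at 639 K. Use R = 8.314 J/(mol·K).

With equal orders, S_{R/S} = k_R/k_S = (A_R/A_S)·exp[(E_S−E_R)/(RT)].
(E_S−E_R)/(RT) = (97.8−122)×10³/(8.314×639) = -24200/5313 = -4.555.
k_R/k_S = (8.26×10^10/1.42×10^9)·exp(-4.555) = 58.17 × 0.01051 = 0.612.

0.612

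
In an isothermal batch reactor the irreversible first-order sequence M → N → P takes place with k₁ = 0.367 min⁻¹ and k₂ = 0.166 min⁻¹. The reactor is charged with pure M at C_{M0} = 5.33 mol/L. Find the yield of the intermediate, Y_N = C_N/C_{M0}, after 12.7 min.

The intermediate concentration in a first-order A→B→C sequence is C_N = k₁C_{M0}(e^(−k₁t) − e^(−k₂t))/(k₂−k₁).
e^(−k₁t) = e^(−0.367×12.7) = e^(−4.661) = 0.009458; e^(−k₂t) = e^(−2.108) = 0.1215.
C_N = 0.367×5.33/(0.166−0.367) × (0.009458−0.1215) = (-9.732)×(-0.1120) = 1.090 mol/L.
Y_N = C_N/C_{M0} = 1.090/5.33 = 0.204.

0.204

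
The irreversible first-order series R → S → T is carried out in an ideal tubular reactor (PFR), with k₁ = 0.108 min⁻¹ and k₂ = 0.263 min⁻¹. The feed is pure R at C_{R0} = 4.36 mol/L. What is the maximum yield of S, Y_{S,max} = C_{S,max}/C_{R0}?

0.221

Evaluating C_S at τ_opt = ln(k₂/k₁)/(k₂−k₁) gives C_{S,max}/C_{R0} = (k₁/k₂)^[k₂/(k₂−k₁)].
= (0.108/0.263)^(0.263/(0.263−0.108)) = (0.4106)^(1.697) = 0.2209.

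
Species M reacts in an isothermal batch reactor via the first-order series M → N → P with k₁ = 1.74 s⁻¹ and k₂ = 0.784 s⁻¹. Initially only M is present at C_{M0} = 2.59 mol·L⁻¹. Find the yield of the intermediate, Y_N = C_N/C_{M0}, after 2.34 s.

The intermediate concentration in a first-order A→B→C sequence is C_N = k₁C_{M0}(e^(−k₁t) − e^(−k₂t))/(k₂−k₁).
e^(−k₁t) = e^(−1.74×2.34) = e^(−4.072) = 0.01705; e^(−k₂t) = e^(−1.835) = 0.1597.
C_N = 1.74×2.59/(0.784−1.74) × (0.01705−0.1597) = (-4.714)×(-0.1426) = 0.6724 mol·L⁻¹.
Y_N = C_N/C_{M0} = 0.6724/2.59 = 0.260.

0.260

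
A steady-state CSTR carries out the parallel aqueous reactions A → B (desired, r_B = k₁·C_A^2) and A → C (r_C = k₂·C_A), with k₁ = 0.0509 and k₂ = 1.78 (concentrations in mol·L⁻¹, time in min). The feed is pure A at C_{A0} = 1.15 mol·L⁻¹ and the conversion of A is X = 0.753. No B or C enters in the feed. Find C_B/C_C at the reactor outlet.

Exit C_A = C_{A0}(1−X) = 1.15×0.247 = 0.2840 mol·L⁻¹.
Rates in a CSTR are evaluated at the outlet concentration: r_B = 0.0509×0.2840^2 = 0.004107, r_C = 1.78×0.2840 = 0.5056.
Overall selectivity = C_B/C_C = r_Bτ/(r_Cτ) = r_B/r_C = 0.00812.

0.00812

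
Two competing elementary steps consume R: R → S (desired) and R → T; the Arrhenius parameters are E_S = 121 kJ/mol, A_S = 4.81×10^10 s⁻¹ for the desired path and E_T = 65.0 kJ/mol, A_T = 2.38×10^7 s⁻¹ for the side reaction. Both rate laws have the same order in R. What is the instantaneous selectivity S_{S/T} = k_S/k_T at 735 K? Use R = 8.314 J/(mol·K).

With equal orders, S_{S/T} = k_S/k_T = (A_S/A_T)·exp[(E_T−E_S)/(RT)].
(E_T−E_S)/(RT) = (65.0−121)×10³/(8.314×735) = -56000/6111 = -9.164.
k_S/k_T = (4.81×10^10/2.38×10^7)·exp(-9.164) = 2021 × 1.047×10^-4 = 0.212.

0.212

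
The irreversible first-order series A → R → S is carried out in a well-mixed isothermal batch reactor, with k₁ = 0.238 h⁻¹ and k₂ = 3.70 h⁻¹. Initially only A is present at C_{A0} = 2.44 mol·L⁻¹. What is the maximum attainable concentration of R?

0.130 mol·L⁻¹

At the optimum, C_{R,max}/C_{A0} = (k₁/k₂)^[k₂/(k₂−k₁)].
= (0.238/3.70)^(3.70/(3.70−0.238)) = (0.06432)^(1.069) = 0.05327.
C_{R,max} = 0.05327×2.44 = 0.130 mol·L⁻¹.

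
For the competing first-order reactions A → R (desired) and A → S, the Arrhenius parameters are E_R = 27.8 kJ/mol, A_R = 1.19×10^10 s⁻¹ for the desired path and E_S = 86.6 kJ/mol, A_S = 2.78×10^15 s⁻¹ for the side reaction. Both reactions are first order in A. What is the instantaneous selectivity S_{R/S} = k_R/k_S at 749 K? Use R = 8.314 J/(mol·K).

With equal orders, S_{R/S} = k_R/k_S = (A_R/A_S)·exp[(E_S−E_R)/(RT)].
(E_S−E_R)/(RT) = (86.6−27.8)×10³/(8.314×749) = 58800/6227 = 9.442.
k_R/k_S = (1.19×10^10/2.78×10^15)·exp(9.442) = 4.281×10^-6 × 12613 = 0.0540.
Since E_R < E_S, lowering the temperature improves selectivity toward R.

0.0540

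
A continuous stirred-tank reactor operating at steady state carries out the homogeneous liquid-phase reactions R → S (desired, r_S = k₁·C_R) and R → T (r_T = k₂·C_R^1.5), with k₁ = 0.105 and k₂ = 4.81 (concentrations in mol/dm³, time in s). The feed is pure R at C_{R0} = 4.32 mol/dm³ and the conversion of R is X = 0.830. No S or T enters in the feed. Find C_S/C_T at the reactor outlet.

0.0255

Exit C_R = C_{R0}(1−X) = 4.32×0.170 = 0.7344 mol/dm³.
Rates in a CSTR are evaluated at the outlet concentration: r_S = 0.105×0.7344 = 0.07711, r_T = 4.81×0.7344^1.5 = 3.027.
Overall selectivity = C_S/C_T = r_Sτ/(r_Tτ) = r_S/r_T = 0.0255.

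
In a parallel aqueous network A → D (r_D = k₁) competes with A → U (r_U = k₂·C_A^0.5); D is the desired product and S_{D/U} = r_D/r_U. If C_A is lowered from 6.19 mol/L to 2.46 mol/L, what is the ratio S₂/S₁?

1.59

S_{D/U} = (k₁/k₂)·C_A^-0.5, so S₂/S₁ = (C_{A,2}/C_{A,1})^-0.5.
= (2.46/6.19)^(-0.5) = (0.3974)^(-0.5) = 1.59.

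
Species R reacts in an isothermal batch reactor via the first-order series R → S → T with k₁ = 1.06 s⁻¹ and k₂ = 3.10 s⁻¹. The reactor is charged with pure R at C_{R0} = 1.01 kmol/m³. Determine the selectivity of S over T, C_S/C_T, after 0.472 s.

For first-order series with pure R initially, C_S(t) = k₁C_{R0}/(k₂−k₁)·(e^(−k₁t) − e^(−k₂t)).
e^(−k₁t) = e^(−1.06×0.472) = e^(−0.5003) = 0.6063; e^(−k₂t) = e^(−1.463) = 0.2315.
C_S = 1.06×1.01/(3.10−1.06) × (0.6063−0.2315) = 0.5248×0.3748 = 0.1967 kmol/m³.
C_R = C_{R0}e^(−k₁t) = 0.6124 kmol/m³, so C_T = C_{R0}−C_R−C_S = 0.2009 kmol/m³; C_S/C_T = 0.979.

0.979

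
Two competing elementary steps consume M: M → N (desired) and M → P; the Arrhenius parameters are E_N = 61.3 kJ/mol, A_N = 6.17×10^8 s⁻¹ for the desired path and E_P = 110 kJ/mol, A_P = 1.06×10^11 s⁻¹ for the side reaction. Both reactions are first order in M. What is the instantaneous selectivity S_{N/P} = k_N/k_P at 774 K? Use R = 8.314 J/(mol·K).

11.3

With equal orders, S_{N/P} = k_N/k_P = (A_N/A_P)·exp[(E_P−E_N)/(RT)].
(E_P−E_N)/(RT) = (110−61.3)×10³/(8.314×774) = 48700/6435 = 7.568.
k_N/k_P = (6.17×10^8/1.06×10^11)·exp(7.568) = 0.005821 × 1935 = 11.3.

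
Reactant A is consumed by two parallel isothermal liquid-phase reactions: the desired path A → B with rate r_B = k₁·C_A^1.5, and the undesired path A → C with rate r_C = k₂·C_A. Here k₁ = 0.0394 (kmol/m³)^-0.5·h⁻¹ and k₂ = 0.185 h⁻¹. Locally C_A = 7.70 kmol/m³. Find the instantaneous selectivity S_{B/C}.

S_{B/C} = r_B/r_C = (k₁·C_A^1.5)/(k₂·C_A) = (k₁/k₂)·C_A^0.5.
= (0.0394×7.700^1.5) / (0.185×7.700) = 0.8418/1.425 = 0.591.

0.591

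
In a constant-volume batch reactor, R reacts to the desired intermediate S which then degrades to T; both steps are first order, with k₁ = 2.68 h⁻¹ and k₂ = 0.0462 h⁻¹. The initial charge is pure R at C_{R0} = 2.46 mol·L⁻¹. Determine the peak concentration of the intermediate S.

At the optimum, C_{S,max}/C_{R0} = (k₁/k₂)^[k₂/(k₂−k₁)].
= (2.68/0.0462)^(0.0462/(0.0462−2.68)) = (58.01)^(-0.01754) = 0.9312.
C_{S,max} = 0.9312×2.46 = 2.29 mol·L⁻¹.

2.29 mol·L⁻¹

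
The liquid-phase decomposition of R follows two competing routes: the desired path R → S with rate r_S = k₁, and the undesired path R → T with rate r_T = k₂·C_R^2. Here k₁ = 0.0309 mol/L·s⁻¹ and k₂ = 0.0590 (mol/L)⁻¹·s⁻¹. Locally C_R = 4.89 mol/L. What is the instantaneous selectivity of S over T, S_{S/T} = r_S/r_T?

S_{S/T} = r_S/r_T = (k₁)/(k₂·C_R^2) = (k₁/k₂)·C_R^-2.
= (0.0309) / (0.0590×4.890^2) = 0.03090/1.411 = 0.0219.
The undesired path is higher order in R, so low C_R (CSTR or dilute feed) favours S.

0.0219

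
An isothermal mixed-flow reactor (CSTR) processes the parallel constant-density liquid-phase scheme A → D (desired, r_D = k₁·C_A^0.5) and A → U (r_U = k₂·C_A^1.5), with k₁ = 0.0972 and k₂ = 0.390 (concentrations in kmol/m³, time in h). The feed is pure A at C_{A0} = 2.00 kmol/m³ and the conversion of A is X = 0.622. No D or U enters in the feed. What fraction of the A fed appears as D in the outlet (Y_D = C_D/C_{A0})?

Exit C_A = C_{A0}(1−X) = 2.00×0.378 = 0.7560 kmol/m³.
In a CSTR the entire volume is at exit conditions, so r_D = 0.0972×0.7560^0.5 = 0.08451 and r_U = 0.390×0.7560^1.5 = 0.2564.
Fraction of consumed A going to D: r_D/(r_D+r_U) = 0.2479.
C_D = 0.2479·C_{A0}·X = 0.2479×2.00×0.622 = 0.308 kmol/m³; Y_D = C_D/C_{A0} = 0.154.

0.154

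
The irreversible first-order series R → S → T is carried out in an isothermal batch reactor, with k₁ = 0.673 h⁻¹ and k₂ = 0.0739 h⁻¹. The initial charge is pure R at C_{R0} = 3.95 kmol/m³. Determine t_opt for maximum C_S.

3.69 h

The intermediate peaks when r₁ = r₂, i.e. k₁e^(−k₁t) = k₂e^(−k₂t), giving t_opt = ln(k₂/k₁)/(k₂−k₁).
= ln(0.0739/0.673)/(0.0739−0.673) = ln(0.1098)/-0.5991 = -2.209/-0.5991 = 3.69 h.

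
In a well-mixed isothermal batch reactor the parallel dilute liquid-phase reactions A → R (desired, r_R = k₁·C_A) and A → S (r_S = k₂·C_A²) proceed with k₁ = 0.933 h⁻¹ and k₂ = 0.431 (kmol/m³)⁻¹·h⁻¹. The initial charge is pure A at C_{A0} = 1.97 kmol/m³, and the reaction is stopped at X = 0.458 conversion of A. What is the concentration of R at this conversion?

0.533 kmol/m³

C_A = C_{A0}(1−X) = 1.068 kmol/m³.
Along a PFR/batch, dC_R/dC_A = −r_R/(r_R+r_S) = −k₁/(k₁+k₂·C_A).
Integrating from C_{A0} to C_A: C_R = (0.933/0.431)·ln[(0.933+0.431·1.97)/(0.933+0.431·1.07)] = 2.165·ln(1.782/1.393) = 0.5329 kmol/m³.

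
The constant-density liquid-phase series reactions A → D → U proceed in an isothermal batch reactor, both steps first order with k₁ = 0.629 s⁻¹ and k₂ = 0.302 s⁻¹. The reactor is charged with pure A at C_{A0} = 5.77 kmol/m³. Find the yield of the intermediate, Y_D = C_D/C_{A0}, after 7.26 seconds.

For first-order series with pure A initially, C_D(t) = k₁C_{A0}/(k₂−k₁)·(e^(−k₁t) − e^(−k₂t)).
e^(−k₁t) = e^(−0.629×7.26) = e^(−4.567) = 0.01039; e^(−k₂t) = e^(−2.193) = 0.1116.
C_D = 0.629×5.77/(0.302−0.629) × (0.01039−0.1116) = (-11.10)×(-0.1012) = 1.124 kmol/m³.
Y_D = C_D/C_{A0} = 1.124/5.77 = 0.195.

0.195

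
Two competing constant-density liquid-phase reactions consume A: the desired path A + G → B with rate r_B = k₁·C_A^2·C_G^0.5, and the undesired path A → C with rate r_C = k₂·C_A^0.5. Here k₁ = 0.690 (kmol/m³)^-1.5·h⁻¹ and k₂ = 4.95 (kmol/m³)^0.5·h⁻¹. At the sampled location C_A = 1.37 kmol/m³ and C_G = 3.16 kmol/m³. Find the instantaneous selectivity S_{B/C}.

0.397

S_{B/C} = r_B/r_C = (k₁·C_A^2·C_G^0.5)/(k₂·C_A^0.5) = (k₁/k₂)·C_A^1.5·C_G^0.5.
= (0.690×1.370^2×3.160^0.5) / (4.95×1.370^0.5) = 2.302/5.794 = 0.397.
Since the desired path is higher order in A, keeping C_A high (PFR or concentrated feed) favours B.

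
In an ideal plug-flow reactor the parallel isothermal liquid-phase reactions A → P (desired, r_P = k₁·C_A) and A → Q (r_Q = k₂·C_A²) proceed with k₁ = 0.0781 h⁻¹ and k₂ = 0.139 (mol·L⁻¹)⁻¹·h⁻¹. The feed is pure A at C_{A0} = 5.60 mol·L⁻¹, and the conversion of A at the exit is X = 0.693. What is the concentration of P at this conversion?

0.558 mol·L⁻¹

C_A = C_{A0}(1−X) = 1.719 mol·L⁻¹.
Along a PFR/batch, dC_P/dC_A = −r_P/(r_P+r_Q) = −k₁/(k₁+k₂·C_A).
Integrating from C_{A0} to C_A: C_P = (0.0781/0.139)·ln[(0.0781+0.139·5.60)/(0.0781+0.139·1.72)] = 0.5619·ln(0.8565/0.3171) = 0.5584 mol·L⁻¹.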